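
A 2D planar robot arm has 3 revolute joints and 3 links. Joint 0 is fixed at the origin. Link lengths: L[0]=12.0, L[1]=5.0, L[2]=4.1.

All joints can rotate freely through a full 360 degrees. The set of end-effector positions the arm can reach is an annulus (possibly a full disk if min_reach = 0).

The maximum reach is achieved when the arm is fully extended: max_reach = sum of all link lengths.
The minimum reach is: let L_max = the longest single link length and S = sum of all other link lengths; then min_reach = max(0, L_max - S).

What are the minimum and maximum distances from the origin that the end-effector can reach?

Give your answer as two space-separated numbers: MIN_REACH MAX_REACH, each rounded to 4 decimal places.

Answer: 2.9000 21.1000

Derivation:
Link lengths: [12.0, 5.0, 4.1]
max_reach = 12 + 5 + 4.1 = 21.1
L_max = max([12.0, 5.0, 4.1]) = 12
S (sum of others) = 21.1 - 12 = 9.1
min_reach = max(0, 12 - 9.1) = max(0, 2.9) = 2.9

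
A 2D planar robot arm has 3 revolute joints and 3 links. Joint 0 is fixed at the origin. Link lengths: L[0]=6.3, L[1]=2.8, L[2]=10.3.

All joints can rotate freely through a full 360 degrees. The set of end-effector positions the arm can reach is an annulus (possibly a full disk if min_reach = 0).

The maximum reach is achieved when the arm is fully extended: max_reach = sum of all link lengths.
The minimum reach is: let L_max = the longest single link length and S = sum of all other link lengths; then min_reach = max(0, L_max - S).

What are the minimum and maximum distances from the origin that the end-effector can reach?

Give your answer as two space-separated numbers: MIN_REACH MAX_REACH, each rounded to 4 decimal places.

Answer: 1.2000 19.4000

Derivation:
Link lengths: [6.3, 2.8, 10.3]
max_reach = 6.3 + 2.8 + 10.3 = 19.4
L_max = max([6.3, 2.8, 10.3]) = 10.3
S (sum of others) = 19.4 - 10.3 = 9.1
min_reach = max(0, 10.3 - 9.1) = max(0, 1.2) = 1.2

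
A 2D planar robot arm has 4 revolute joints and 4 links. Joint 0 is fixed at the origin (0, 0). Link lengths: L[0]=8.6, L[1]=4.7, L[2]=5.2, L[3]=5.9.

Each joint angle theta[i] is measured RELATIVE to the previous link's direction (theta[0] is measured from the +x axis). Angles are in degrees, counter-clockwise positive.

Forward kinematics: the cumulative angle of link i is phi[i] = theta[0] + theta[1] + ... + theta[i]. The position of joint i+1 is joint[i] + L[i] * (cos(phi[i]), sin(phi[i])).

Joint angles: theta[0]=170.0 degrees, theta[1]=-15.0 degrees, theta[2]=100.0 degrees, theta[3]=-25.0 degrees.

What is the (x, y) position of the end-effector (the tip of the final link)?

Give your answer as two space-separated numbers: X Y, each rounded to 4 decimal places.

joint[0] = (0.0000, 0.0000)  (base)
link 0: phi[0] = 170 = 170 deg
  cos(170 deg) = -0.9848, sin(170 deg) = 0.1736
  joint[1] = (0.0000, 0.0000) + 8.6 * (-0.9848, 0.1736) = (0.0000 + -8.4693, 0.0000 + 1.4934) = (-8.4693, 1.4934)
link 1: phi[1] = 170 + -15 = 155 deg
  cos(155 deg) = -0.9063, sin(155 deg) = 0.4226
  joint[2] = (-8.4693, 1.4934) + 4.7 * (-0.9063, 0.4226) = (-8.4693 + -4.2596, 1.4934 + 1.9863) = (-12.7290, 3.4797)
link 2: phi[2] = 170 + -15 + 100 = 255 deg
  cos(255 deg) = -0.2588, sin(255 deg) = -0.9659
  joint[3] = (-12.7290, 3.4797) + 5.2 * (-0.2588, -0.9659) = (-12.7290 + -1.3459, 3.4797 + -5.0228) = (-14.0749, -1.5431)
link 3: phi[3] = 170 + -15 + 100 + -25 = 230 deg
  cos(230 deg) = -0.6428, sin(230 deg) = -0.7660
  joint[4] = (-14.0749, -1.5431) + 5.9 * (-0.6428, -0.7660) = (-14.0749 + -3.7924, -1.5431 + -4.5197) = (-17.8673, -6.0628)
End effector: (-17.8673, -6.0628)

Answer: -17.8673 -6.0628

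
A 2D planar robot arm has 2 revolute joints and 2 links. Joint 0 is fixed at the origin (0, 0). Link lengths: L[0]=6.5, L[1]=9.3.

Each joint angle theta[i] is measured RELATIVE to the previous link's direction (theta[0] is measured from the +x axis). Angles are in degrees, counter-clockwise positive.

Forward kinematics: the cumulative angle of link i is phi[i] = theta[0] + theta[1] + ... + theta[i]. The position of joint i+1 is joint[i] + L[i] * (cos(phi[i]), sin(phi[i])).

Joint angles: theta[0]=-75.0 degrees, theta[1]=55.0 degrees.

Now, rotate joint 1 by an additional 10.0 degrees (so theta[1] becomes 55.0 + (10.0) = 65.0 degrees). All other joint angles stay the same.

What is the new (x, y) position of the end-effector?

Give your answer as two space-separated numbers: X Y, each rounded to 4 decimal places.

Answer: 10.8410 -7.8934

Derivation:
joint[0] = (0.0000, 0.0000)  (base)
link 0: phi[0] = -75 = -75 deg
  cos(-75 deg) = 0.2588, sin(-75 deg) = -0.9659
  joint[1] = (0.0000, 0.0000) + 6.5 * (0.2588, -0.9659) = (0.0000 + 1.6823, 0.0000 + -6.2785) = (1.6823, -6.2785)
link 1: phi[1] = -75 + 65 = -10 deg
  cos(-10 deg) = 0.9848, sin(-10 deg) = -0.1736
  joint[2] = (1.6823, -6.2785) + 9.3 * (0.9848, -0.1736) = (1.6823 + 9.1587, -6.2785 + -1.6149) = (10.8410, -7.8934)
End effector: (10.8410, -7.8934)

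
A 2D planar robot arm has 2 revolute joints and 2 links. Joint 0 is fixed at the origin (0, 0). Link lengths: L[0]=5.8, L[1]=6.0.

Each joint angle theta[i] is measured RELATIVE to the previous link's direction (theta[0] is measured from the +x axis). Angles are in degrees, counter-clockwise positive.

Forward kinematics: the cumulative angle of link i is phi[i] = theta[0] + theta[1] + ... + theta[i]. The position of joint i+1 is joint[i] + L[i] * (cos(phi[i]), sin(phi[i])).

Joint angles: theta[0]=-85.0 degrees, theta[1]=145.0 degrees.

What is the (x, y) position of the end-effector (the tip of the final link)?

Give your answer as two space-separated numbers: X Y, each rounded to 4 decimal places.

joint[0] = (0.0000, 0.0000)  (base)
link 0: phi[0] = -85 = -85 deg
  cos(-85 deg) = 0.0872, sin(-85 deg) = -0.9962
  joint[1] = (0.0000, 0.0000) + 5.8 * (0.0872, -0.9962) = (0.0000 + 0.5055, 0.0000 + -5.7779) = (0.5055, -5.7779)
link 1: phi[1] = -85 + 145 = 60 deg
  cos(60 deg) = 0.5000, sin(60 deg) = 0.8660
  joint[2] = (0.5055, -5.7779) + 6 * (0.5000, 0.8660) = (0.5055 + 3.0000, -5.7779 + 5.1962) = (3.5055, -0.5818)
End effector: (3.5055, -0.5818)

Answer: 3.5055 -0.5818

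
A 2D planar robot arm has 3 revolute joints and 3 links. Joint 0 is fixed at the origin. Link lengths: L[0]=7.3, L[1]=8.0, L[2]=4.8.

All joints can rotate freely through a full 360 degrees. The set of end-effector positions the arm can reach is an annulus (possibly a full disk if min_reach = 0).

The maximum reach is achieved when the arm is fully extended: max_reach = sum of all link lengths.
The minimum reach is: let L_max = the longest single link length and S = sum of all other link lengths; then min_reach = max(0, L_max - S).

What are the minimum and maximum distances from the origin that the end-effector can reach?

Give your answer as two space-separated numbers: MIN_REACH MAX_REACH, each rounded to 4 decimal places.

Link lengths: [7.3, 8.0, 4.8]
max_reach = 7.3 + 8 + 4.8 = 20.1
L_max = max([7.3, 8.0, 4.8]) = 8
S (sum of others) = 20.1 - 8 = 12.1
min_reach = max(0, 8 - 12.1) = max(0, -4.1) = 0

Answer: 0.0000 20.1000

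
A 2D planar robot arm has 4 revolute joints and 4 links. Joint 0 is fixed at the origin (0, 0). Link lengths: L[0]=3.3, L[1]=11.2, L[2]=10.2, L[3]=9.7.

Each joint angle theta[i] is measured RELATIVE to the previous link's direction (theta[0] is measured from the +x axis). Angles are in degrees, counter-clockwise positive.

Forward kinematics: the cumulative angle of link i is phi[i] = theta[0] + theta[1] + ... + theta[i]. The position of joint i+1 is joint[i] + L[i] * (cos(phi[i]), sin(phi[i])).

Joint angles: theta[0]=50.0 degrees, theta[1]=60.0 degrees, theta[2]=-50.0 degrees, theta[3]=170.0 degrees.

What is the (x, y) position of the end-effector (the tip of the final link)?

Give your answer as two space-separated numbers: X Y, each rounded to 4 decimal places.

joint[0] = (0.0000, 0.0000)  (base)
link 0: phi[0] = 50 = 50 deg
  cos(50 deg) = 0.6428, sin(50 deg) = 0.7660
  joint[1] = (0.0000, 0.0000) + 3.3 * (0.6428, 0.7660) = (0.0000 + 2.1212, 0.0000 + 2.5279) = (2.1212, 2.5279)
link 1: phi[1] = 50 + 60 = 110 deg
  cos(110 deg) = -0.3420, sin(110 deg) = 0.9397
  joint[2] = (2.1212, 2.5279) + 11.2 * (-0.3420, 0.9397) = (2.1212 + -3.8306, 2.5279 + 10.5246) = (-1.7094, 13.0525)
link 2: phi[2] = 50 + 60 + -50 = 60 deg
  cos(60 deg) = 0.5000, sin(60 deg) = 0.8660
  joint[3] = (-1.7094, 13.0525) + 10.2 * (0.5000, 0.8660) = (-1.7094 + 5.1000, 13.0525 + 8.8335) = (3.3906, 21.8860)
link 3: phi[3] = 50 + 60 + -50 + 170 = 230 deg
  cos(230 deg) = -0.6428, sin(230 deg) = -0.7660
  joint[4] = (3.3906, 21.8860) + 9.7 * (-0.6428, -0.7660) = (3.3906 + -6.2350, 21.8860 + -7.4306) = (-2.8445, 14.4553)
End effector: (-2.8445, 14.4553)

Answer: -2.8445 14.4553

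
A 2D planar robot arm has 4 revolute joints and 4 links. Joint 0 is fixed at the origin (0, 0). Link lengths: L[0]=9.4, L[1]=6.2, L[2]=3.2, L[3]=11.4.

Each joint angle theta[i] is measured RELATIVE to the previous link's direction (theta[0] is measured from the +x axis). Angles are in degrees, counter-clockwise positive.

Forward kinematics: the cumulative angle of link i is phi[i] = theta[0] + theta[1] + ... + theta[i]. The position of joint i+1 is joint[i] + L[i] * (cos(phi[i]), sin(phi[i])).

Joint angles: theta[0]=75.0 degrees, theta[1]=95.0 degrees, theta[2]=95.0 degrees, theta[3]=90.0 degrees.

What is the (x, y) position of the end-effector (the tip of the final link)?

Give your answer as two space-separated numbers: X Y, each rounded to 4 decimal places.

Answer: 7.4048 5.9749

Derivation:
joint[0] = (0.0000, 0.0000)  (base)
link 0: phi[0] = 75 = 75 deg
  cos(75 deg) = 0.2588, sin(75 deg) = 0.9659
  joint[1] = (0.0000, 0.0000) + 9.4 * (0.2588, 0.9659) = (0.0000 + 2.4329, 0.0000 + 9.0797) = (2.4329, 9.0797)
link 1: phi[1] = 75 + 95 = 170 deg
  cos(170 deg) = -0.9848, sin(170 deg) = 0.1736
  joint[2] = (2.4329, 9.0797) + 6.2 * (-0.9848, 0.1736) = (2.4329 + -6.1058, 9.0797 + 1.0766) = (-3.6729, 10.1563)
link 2: phi[2] = 75 + 95 + 95 = 265 deg
  cos(265 deg) = -0.0872, sin(265 deg) = -0.9962
  joint[3] = (-3.6729, 10.1563) + 3.2 * (-0.0872, -0.9962) = (-3.6729 + -0.2789, 10.1563 + -3.1878) = (-3.9518, 6.9685)
link 3: phi[3] = 75 + 95 + 95 + 90 = 355 deg
  cos(355 deg) = 0.9962, sin(355 deg) = -0.0872
  joint[4] = (-3.9518, 6.9685) + 11.4 * (0.9962, -0.0872) = (-3.9518 + 11.3566, 6.9685 + -0.9936) = (7.4048, 5.9749)
End effector: (7.4048, 5.9749)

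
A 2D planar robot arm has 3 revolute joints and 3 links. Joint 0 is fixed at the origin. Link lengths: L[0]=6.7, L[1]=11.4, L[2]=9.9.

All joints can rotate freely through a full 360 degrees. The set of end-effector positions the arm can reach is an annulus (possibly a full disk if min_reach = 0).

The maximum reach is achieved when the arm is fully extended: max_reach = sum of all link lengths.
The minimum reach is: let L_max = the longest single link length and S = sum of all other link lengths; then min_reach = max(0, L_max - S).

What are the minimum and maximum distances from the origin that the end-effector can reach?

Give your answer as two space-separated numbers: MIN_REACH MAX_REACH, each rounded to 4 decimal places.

Answer: 0.0000 28.0000

Derivation:
Link lengths: [6.7, 11.4, 9.9]
max_reach = 6.7 + 11.4 + 9.9 = 28
L_max = max([6.7, 11.4, 9.9]) = 11.4
S (sum of others) = 28 - 11.4 = 16.6
min_reach = max(0, 11.4 - 16.6) = max(0, -5.2) = 0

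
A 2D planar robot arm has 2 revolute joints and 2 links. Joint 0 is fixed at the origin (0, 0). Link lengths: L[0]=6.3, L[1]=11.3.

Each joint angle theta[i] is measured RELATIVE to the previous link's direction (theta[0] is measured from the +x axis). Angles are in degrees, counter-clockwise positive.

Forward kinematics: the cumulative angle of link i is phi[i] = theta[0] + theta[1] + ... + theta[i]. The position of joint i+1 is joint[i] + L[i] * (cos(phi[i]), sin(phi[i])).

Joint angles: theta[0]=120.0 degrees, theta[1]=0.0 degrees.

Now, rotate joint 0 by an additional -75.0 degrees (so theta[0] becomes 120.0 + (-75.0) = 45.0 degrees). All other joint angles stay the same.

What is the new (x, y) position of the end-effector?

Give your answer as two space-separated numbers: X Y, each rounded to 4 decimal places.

Answer: 12.4451 12.4451

Derivation:
joint[0] = (0.0000, 0.0000)  (base)
link 0: phi[0] = 45 = 45 deg
  cos(45 deg) = 0.7071, sin(45 deg) = 0.7071
  joint[1] = (0.0000, 0.0000) + 6.3 * (0.7071, 0.7071) = (0.0000 + 4.4548, 0.0000 + 4.4548) = (4.4548, 4.4548)
link 1: phi[1] = 45 + 0 = 45 deg
  cos(45 deg) = 0.7071, sin(45 deg) = 0.7071
  joint[2] = (4.4548, 4.4548) + 11.3 * (0.7071, 0.7071) = (4.4548 + 7.9903, 4.4548 + 7.9903) = (12.4451, 12.4451)
End effector: (12.4451, 12.4451)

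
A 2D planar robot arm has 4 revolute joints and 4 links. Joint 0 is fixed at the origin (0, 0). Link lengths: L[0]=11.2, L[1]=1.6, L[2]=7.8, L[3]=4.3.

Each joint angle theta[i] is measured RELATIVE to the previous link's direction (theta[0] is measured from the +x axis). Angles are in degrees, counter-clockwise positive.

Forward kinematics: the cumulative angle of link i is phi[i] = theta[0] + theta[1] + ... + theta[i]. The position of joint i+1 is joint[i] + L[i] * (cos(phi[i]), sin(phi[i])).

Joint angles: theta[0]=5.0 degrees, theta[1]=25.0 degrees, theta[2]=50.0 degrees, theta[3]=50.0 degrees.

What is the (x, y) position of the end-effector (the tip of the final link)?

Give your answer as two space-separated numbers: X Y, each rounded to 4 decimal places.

Answer: 11.1335 12.7516

Derivation:
joint[0] = (0.0000, 0.0000)  (base)
link 0: phi[0] = 5 = 5 deg
  cos(5 deg) = 0.9962, sin(5 deg) = 0.0872
  joint[1] = (0.0000, 0.0000) + 11.2 * (0.9962, 0.0872) = (0.0000 + 11.1574, 0.0000 + 0.9761) = (11.1574, 0.9761)
link 1: phi[1] = 5 + 25 = 30 deg
  cos(30 deg) = 0.8660, sin(30 deg) = 0.5000
  joint[2] = (11.1574, 0.9761) + 1.6 * (0.8660, 0.5000) = (11.1574 + 1.3856, 0.9761 + 0.8000) = (12.5430, 1.7761)
link 2: phi[2] = 5 + 25 + 50 = 80 deg
  cos(80 deg) = 0.1736, sin(80 deg) = 0.9848
  joint[3] = (12.5430, 1.7761) + 7.8 * (0.1736, 0.9848) = (12.5430 + 1.3545, 1.7761 + 7.6815) = (13.8975, 9.4576)
link 3: phi[3] = 5 + 25 + 50 + 50 = 130 deg
  cos(130 deg) = -0.6428, sin(130 deg) = 0.7660
  joint[4] = (13.8975, 9.4576) + 4.3 * (-0.6428, 0.7660) = (13.8975 + -2.7640, 9.4576 + 3.2940) = (11.1335, 12.7516)
End effector: (11.1335, 12.7516)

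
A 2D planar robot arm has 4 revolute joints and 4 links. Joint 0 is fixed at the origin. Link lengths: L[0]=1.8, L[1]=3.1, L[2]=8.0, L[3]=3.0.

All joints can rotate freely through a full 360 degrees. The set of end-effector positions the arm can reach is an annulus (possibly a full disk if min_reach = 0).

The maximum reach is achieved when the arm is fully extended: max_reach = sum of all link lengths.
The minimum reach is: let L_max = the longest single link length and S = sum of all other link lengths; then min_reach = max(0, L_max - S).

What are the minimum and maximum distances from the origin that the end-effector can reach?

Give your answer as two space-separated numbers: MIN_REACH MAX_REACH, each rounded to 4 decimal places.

Answer: 0.1000 15.9000

Derivation:
Link lengths: [1.8, 3.1, 8.0, 3.0]
max_reach = 1.8 + 3.1 + 8 + 3 = 15.9
L_max = max([1.8, 3.1, 8.0, 3.0]) = 8
S (sum of others) = 15.9 - 8 = 7.9
min_reach = max(0, 8 - 7.9) = max(0, 0.1) = 0.1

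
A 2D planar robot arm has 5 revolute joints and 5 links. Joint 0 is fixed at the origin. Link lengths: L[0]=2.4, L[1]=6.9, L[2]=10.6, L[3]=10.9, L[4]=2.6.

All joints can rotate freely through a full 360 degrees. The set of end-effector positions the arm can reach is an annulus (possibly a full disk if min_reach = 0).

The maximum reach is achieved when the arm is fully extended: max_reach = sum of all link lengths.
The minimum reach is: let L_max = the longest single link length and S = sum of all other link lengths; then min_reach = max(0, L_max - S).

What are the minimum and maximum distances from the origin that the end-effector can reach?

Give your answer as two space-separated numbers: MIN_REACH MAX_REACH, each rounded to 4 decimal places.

Link lengths: [2.4, 6.9, 10.6, 10.9, 2.6]
max_reach = 2.4 + 6.9 + 10.6 + 10.9 + 2.6 = 33.4
L_max = max([2.4, 6.9, 10.6, 10.9, 2.6]) = 10.9
S (sum of others) = 33.4 - 10.9 = 22.5
min_reach = max(0, 10.9 - 22.5) = max(0, -11.6) = 0

Answer: 0.0000 33.4000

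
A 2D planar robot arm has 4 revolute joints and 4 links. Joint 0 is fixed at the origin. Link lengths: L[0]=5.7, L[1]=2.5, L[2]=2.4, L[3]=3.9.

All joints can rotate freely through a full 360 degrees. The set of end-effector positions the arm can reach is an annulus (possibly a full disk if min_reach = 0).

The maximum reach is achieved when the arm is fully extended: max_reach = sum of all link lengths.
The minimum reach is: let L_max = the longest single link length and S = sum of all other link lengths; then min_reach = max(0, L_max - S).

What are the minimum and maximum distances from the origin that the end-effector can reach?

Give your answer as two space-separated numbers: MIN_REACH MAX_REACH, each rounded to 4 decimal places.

Link lengths: [5.7, 2.5, 2.4, 3.9]
max_reach = 5.7 + 2.5 + 2.4 + 3.9 = 14.5
L_max = max([5.7, 2.5, 2.4, 3.9]) = 5.7
S (sum of others) = 14.5 - 5.7 = 8.8
min_reach = max(0, 5.7 - 8.8) = max(0, -3.1) = 0

Answer: 0.0000 14.5000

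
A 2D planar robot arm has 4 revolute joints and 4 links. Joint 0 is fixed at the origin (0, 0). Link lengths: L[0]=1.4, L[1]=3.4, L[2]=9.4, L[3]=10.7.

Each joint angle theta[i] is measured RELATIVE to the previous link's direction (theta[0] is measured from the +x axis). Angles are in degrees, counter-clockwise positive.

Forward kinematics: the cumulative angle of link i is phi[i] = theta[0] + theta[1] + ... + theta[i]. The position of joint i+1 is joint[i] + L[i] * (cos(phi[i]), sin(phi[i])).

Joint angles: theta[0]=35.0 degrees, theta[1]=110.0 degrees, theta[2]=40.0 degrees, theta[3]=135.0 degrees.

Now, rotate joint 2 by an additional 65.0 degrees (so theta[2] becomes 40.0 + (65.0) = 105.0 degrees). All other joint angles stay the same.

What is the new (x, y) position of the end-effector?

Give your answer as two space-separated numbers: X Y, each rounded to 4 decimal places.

joint[0] = (0.0000, 0.0000)  (base)
link 0: phi[0] = 35 = 35 deg
  cos(35 deg) = 0.8192, sin(35 deg) = 0.5736
  joint[1] = (0.0000, 0.0000) + 1.4 * (0.8192, 0.5736) = (0.0000 + 1.1468, 0.0000 + 0.8030) = (1.1468, 0.8030)
link 1: phi[1] = 35 + 110 = 145 deg
  cos(145 deg) = -0.8192, sin(145 deg) = 0.5736
  joint[2] = (1.1468, 0.8030) + 3.4 * (-0.8192, 0.5736) = (1.1468 + -2.7851, 0.8030 + 1.9502) = (-1.6383, 2.7532)
link 2: phi[2] = 35 + 110 + 105 = 250 deg
  cos(250 deg) = -0.3420, sin(250 deg) = -0.9397
  joint[3] = (-1.6383, 2.7532) + 9.4 * (-0.3420, -0.9397) = (-1.6383 + -3.2150, 2.7532 + -8.8331) = (-4.8533, -6.0799)
link 3: phi[3] = 35 + 110 + 105 + 135 = 385 deg
  cos(385 deg) = 0.9063, sin(385 deg) = 0.4226
  joint[4] = (-4.8533, -6.0799) + 10.7 * (0.9063, 0.4226) = (-4.8533 + 9.6975, -6.0799 + 4.5220) = (4.8442, -1.5579)
End effector: (4.8442, -1.5579)

Answer: 4.8442 -1.5579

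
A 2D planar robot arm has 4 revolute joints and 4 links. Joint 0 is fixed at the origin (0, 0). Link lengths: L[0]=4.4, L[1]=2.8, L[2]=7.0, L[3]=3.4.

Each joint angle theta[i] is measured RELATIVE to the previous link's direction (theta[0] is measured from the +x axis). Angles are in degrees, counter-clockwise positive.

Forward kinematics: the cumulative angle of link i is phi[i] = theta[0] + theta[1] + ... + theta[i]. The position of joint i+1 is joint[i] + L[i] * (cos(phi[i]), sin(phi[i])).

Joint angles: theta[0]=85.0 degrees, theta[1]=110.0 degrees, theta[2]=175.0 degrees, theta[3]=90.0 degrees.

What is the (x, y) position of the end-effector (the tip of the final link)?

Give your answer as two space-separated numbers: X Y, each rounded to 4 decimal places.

joint[0] = (0.0000, 0.0000)  (base)
link 0: phi[0] = 85 = 85 deg
  cos(85 deg) = 0.0872, sin(85 deg) = 0.9962
  joint[1] = (0.0000, 0.0000) + 4.4 * (0.0872, 0.9962) = (0.0000 + 0.3835, 0.0000 + 4.3833) = (0.3835, 4.3833)
link 1: phi[1] = 85 + 110 = 195 deg
  cos(195 deg) = -0.9659, sin(195 deg) = -0.2588
  joint[2] = (0.3835, 4.3833) + 2.8 * (-0.9659, -0.2588) = (0.3835 + -2.7046, 4.3833 + -0.7247) = (-2.3211, 3.6586)
link 2: phi[2] = 85 + 110 + 175 = 370 deg
  cos(370 deg) = 0.9848, sin(370 deg) = 0.1736
  joint[3] = (-2.3211, 3.6586) + 7 * (0.9848, 0.1736) = (-2.3211 + 6.8937, 3.6586 + 1.2155) = (4.5725, 4.8741)
link 3: phi[3] = 85 + 110 + 175 + 90 = 460 deg
  cos(460 deg) = -0.1736, sin(460 deg) = 0.9848
  joint[4] = (4.5725, 4.8741) + 3.4 * (-0.1736, 0.9848) = (4.5725 + -0.5904, 4.8741 + 3.3483) = (3.9821, 8.2224)
End effector: (3.9821, 8.2224)

Answer: 3.9821 8.2224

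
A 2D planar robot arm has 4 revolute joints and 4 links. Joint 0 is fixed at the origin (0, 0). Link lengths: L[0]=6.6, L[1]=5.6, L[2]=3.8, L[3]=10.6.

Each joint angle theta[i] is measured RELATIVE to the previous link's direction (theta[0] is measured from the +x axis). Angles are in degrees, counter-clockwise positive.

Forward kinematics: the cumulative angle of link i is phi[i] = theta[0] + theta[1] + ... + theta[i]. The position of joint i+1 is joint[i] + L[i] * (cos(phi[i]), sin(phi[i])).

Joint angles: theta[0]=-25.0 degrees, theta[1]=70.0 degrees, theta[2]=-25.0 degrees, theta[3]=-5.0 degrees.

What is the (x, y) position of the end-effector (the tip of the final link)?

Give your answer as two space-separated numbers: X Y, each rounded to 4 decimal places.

joint[0] = (0.0000, 0.0000)  (base)
link 0: phi[0] = -25 = -25 deg
  cos(-25 deg) = 0.9063, sin(-25 deg) = -0.4226
  joint[1] = (0.0000, 0.0000) + 6.6 * (0.9063, -0.4226) = (0.0000 + 5.9816, 0.0000 + -2.7893) = (5.9816, -2.7893)
link 1: phi[1] = -25 + 70 = 45 deg
  cos(45 deg) = 0.7071, sin(45 deg) = 0.7071
  joint[2] = (5.9816, -2.7893) + 5.6 * (0.7071, 0.7071) = (5.9816 + 3.9598, -2.7893 + 3.9598) = (9.9414, 1.1705)
link 2: phi[2] = -25 + 70 + -25 = 20 deg
  cos(20 deg) = 0.9397, sin(20 deg) = 0.3420
  joint[3] = (9.9414, 1.1705) + 3.8 * (0.9397, 0.3420) = (9.9414 + 3.5708, 1.1705 + 1.2997) = (13.5123, 2.4702)
link 3: phi[3] = -25 + 70 + -25 + -5 = 15 deg
  cos(15 deg) = 0.9659, sin(15 deg) = 0.2588
  joint[4] = (13.5123, 2.4702) + 10.6 * (0.9659, 0.2588) = (13.5123 + 10.2388, 2.4702 + 2.7435) = (23.7511, 5.2137)
End effector: (23.7511, 5.2137)

Answer: 23.7511 5.2137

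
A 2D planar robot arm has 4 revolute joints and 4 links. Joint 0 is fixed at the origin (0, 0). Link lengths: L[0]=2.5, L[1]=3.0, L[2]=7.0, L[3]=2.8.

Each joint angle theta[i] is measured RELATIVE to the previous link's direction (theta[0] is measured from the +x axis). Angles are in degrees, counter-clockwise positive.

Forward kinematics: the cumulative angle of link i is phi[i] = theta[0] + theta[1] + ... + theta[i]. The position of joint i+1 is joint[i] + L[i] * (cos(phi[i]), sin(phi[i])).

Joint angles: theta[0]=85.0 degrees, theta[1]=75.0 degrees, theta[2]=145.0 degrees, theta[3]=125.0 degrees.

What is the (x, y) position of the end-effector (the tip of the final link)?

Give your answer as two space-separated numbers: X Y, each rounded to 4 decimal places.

Answer: 2.3715 0.4136

Derivation:
joint[0] = (0.0000, 0.0000)  (base)
link 0: phi[0] = 85 = 85 deg
  cos(85 deg) = 0.0872, sin(85 deg) = 0.9962
  joint[1] = (0.0000, 0.0000) + 2.5 * (0.0872, 0.9962) = (0.0000 + 0.2179, 0.0000 + 2.4905) = (0.2179, 2.4905)
link 1: phi[1] = 85 + 75 = 160 deg
  cos(160 deg) = -0.9397, sin(160 deg) = 0.3420
  joint[2] = (0.2179, 2.4905) + 3 * (-0.9397, 0.3420) = (0.2179 + -2.8191, 2.4905 + 1.0261) = (-2.6012, 3.5165)
link 2: phi[2] = 85 + 75 + 145 = 305 deg
  cos(305 deg) = 0.5736, sin(305 deg) = -0.8192
  joint[3] = (-2.6012, 3.5165) + 7 * (0.5736, -0.8192) = (-2.6012 + 4.0150, 3.5165 + -5.7341) = (1.4138, -2.2175)
link 3: phi[3] = 85 + 75 + 145 + 125 = 430 deg
  cos(430 deg) = 0.3420, sin(430 deg) = 0.9397
  joint[4] = (1.4138, -2.2175) + 2.8 * (0.3420, 0.9397) = (1.4138 + 0.9577, -2.2175 + 2.6311) = (2.3715, 0.4136)
End effector: (2.3715, 0.4136)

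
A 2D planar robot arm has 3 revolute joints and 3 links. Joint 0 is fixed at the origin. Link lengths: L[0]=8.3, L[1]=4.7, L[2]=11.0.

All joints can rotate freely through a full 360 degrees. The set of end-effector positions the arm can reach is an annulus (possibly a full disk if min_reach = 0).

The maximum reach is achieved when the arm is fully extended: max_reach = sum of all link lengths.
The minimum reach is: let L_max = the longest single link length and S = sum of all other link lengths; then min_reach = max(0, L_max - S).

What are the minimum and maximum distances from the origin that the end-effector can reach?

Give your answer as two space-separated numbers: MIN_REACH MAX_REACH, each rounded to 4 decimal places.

Link lengths: [8.3, 4.7, 11.0]
max_reach = 8.3 + 4.7 + 11 = 24
L_max = max([8.3, 4.7, 11.0]) = 11
S (sum of others) = 24 - 11 = 13
min_reach = max(0, 11 - 13) = max(0, -2) = 0

Answer: 0.0000 24.0000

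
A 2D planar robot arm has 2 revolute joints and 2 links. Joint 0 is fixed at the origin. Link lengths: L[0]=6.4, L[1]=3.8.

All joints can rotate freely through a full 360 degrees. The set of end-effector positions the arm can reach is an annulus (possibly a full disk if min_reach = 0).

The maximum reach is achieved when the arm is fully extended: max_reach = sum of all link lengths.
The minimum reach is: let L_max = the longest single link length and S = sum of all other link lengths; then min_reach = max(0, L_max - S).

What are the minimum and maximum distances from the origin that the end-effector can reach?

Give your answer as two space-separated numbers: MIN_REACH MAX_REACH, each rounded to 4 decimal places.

Link lengths: [6.4, 3.8]
max_reach = 6.4 + 3.8 = 10.2
L_max = max([6.4, 3.8]) = 6.4
S (sum of others) = 10.2 - 6.4 = 3.8
min_reach = max(0, 6.4 - 3.8) = max(0, 2.6) = 2.6

Answer: 2.6000 10.2000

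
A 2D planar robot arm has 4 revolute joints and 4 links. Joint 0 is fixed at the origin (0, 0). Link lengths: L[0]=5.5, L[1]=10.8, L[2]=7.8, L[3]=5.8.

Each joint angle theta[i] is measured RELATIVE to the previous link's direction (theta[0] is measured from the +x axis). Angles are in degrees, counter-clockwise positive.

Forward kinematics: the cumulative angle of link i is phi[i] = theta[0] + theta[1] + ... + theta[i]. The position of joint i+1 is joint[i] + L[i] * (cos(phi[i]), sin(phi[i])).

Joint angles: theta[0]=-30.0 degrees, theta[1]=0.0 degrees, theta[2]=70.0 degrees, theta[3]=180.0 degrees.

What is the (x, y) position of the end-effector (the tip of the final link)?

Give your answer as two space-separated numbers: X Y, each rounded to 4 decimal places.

joint[0] = (0.0000, 0.0000)  (base)
link 0: phi[0] = -30 = -30 deg
  cos(-30 deg) = 0.8660, sin(-30 deg) = -0.5000
  joint[1] = (0.0000, 0.0000) + 5.5 * (0.8660, -0.5000) = (0.0000 + 4.7631, 0.0000 + -2.7500) = (4.7631, -2.7500)
link 1: phi[1] = -30 + 0 = -30 deg
  cos(-30 deg) = 0.8660, sin(-30 deg) = -0.5000
  joint[2] = (4.7631, -2.7500) + 10.8 * (0.8660, -0.5000) = (4.7631 + 9.3531, -2.7500 + -5.4000) = (14.1162, -8.1500)
link 2: phi[2] = -30 + 0 + 70 = 40 deg
  cos(40 deg) = 0.7660, sin(40 deg) = 0.6428
  joint[3] = (14.1162, -8.1500) + 7.8 * (0.7660, 0.6428) = (14.1162 + 5.9751, -8.1500 + 5.0137) = (20.0914, -3.1363)
link 3: phi[3] = -30 + 0 + 70 + 180 = 220 deg
  cos(220 deg) = -0.7660, sin(220 deg) = -0.6428
  joint[4] = (20.0914, -3.1363) + 5.8 * (-0.7660, -0.6428) = (20.0914 + -4.4431, -3.1363 + -3.7282) = (15.6483, -6.8644)
End effector: (15.6483, -6.8644)

Answer: 15.6483 -6.8644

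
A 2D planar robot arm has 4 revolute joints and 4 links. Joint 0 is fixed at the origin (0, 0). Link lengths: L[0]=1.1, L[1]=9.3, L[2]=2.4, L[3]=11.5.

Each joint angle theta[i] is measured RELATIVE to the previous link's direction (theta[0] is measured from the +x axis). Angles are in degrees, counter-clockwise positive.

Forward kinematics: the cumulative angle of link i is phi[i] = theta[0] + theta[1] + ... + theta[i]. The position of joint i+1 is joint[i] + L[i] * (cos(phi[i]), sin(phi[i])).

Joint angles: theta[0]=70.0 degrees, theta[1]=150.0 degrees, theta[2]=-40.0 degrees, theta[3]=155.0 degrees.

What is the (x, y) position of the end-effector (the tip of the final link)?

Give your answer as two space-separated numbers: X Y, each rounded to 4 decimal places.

joint[0] = (0.0000, 0.0000)  (base)
link 0: phi[0] = 70 = 70 deg
  cos(70 deg) = 0.3420, sin(70 deg) = 0.9397
  joint[1] = (0.0000, 0.0000) + 1.1 * (0.3420, 0.9397) = (0.0000 + 0.3762, 0.0000 + 1.0337) = (0.3762, 1.0337)
link 1: phi[1] = 70 + 150 = 220 deg
  cos(220 deg) = -0.7660, sin(220 deg) = -0.6428
  joint[2] = (0.3762, 1.0337) + 9.3 * (-0.7660, -0.6428) = (0.3762 + -7.1242, 1.0337 + -5.9779) = (-6.7480, -4.9443)
link 2: phi[2] = 70 + 150 + -40 = 180 deg
  cos(180 deg) = -1.0000, sin(180 deg) = 0.0000
  joint[3] = (-6.7480, -4.9443) + 2.4 * (-1.0000, 0.0000) = (-6.7480 + -2.4000, -4.9443 + 0.0000) = (-9.1480, -4.9443)
link 3: phi[3] = 70 + 150 + -40 + 155 = 335 deg
  cos(335 deg) = 0.9063, sin(335 deg) = -0.4226
  joint[4] = (-9.1480, -4.9443) + 11.5 * (0.9063, -0.4226) = (-9.1480 + 10.4225, -4.9443 + -4.8601) = (1.2745, -9.8044)
End effector: (1.2745, -9.8044)

Answer: 1.2745 -9.8044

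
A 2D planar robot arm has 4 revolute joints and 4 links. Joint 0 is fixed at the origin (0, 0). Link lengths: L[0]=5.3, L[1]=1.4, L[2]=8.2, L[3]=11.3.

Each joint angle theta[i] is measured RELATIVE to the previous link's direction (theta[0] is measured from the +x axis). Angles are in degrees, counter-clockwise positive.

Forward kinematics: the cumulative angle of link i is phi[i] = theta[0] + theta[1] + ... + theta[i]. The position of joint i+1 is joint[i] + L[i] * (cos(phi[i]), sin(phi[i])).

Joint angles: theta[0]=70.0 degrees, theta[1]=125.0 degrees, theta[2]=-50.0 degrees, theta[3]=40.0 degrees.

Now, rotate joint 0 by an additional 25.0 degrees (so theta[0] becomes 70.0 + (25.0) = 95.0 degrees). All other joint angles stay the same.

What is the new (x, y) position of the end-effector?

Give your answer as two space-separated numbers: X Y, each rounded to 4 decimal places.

joint[0] = (0.0000, 0.0000)  (base)
link 0: phi[0] = 95 = 95 deg
  cos(95 deg) = -0.0872, sin(95 deg) = 0.9962
  joint[1] = (0.0000, 0.0000) + 5.3 * (-0.0872, 0.9962) = (0.0000 + -0.4619, 0.0000 + 5.2798) = (-0.4619, 5.2798)
link 1: phi[1] = 95 + 125 = 220 deg
  cos(220 deg) = -0.7660, sin(220 deg) = -0.6428
  joint[2] = (-0.4619, 5.2798) + 1.4 * (-0.7660, -0.6428) = (-0.4619 + -1.0725, 5.2798 + -0.8999) = (-1.5344, 4.3799)
link 2: phi[2] = 95 + 125 + -50 = 170 deg
  cos(170 deg) = -0.9848, sin(170 deg) = 0.1736
  joint[3] = (-1.5344, 4.3799) + 8.2 * (-0.9848, 0.1736) = (-1.5344 + -8.0754, 4.3799 + 1.4239) = (-9.6098, 5.8038)
link 3: phi[3] = 95 + 125 + -50 + 40 = 210 deg
  cos(210 deg) = -0.8660, sin(210 deg) = -0.5000
  joint[4] = (-9.6098, 5.8038) + 11.3 * (-0.8660, -0.5000) = (-9.6098 + -9.7861, 5.8038 + -5.6500) = (-19.3959, 0.1538)
End effector: (-19.3959, 0.1538)

Answer: -19.3959 0.1538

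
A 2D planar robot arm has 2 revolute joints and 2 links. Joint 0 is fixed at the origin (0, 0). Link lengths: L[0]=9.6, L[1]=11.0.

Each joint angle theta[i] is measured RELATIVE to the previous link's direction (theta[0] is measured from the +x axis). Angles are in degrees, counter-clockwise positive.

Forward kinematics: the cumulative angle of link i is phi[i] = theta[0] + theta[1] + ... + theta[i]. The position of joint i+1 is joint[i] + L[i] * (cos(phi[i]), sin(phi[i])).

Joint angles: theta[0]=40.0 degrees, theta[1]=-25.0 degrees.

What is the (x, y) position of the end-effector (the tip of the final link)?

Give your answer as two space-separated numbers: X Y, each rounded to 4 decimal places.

joint[0] = (0.0000, 0.0000)  (base)
link 0: phi[0] = 40 = 40 deg
  cos(40 deg) = 0.7660, sin(40 deg) = 0.6428
  joint[1] = (0.0000, 0.0000) + 9.6 * (0.7660, 0.6428) = (0.0000 + 7.3540, 0.0000 + 6.1708) = (7.3540, 6.1708)
link 1: phi[1] = 40 + -25 = 15 deg
  cos(15 deg) = 0.9659, sin(15 deg) = 0.2588
  joint[2] = (7.3540, 6.1708) + 11 * (0.9659, 0.2588) = (7.3540 + 10.6252, 6.1708 + 2.8470) = (17.9792, 9.0178)
End effector: (17.9792, 9.0178)

Answer: 17.9792 9.0178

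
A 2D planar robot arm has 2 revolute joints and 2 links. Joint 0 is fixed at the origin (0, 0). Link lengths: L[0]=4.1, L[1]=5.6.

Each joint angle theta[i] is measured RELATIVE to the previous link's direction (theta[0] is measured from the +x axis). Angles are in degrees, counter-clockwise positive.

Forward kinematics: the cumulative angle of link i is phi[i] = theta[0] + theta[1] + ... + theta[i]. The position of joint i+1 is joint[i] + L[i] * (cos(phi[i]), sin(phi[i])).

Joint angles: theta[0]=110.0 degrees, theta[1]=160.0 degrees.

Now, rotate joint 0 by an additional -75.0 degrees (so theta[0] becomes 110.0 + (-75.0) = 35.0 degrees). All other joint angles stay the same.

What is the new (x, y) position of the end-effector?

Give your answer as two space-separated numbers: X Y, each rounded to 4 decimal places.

joint[0] = (0.0000, 0.0000)  (base)
link 0: phi[0] = 35 = 35 deg
  cos(35 deg) = 0.8192, sin(35 deg) = 0.5736
  joint[1] = (0.0000, 0.0000) + 4.1 * (0.8192, 0.5736) = (0.0000 + 3.3585, 0.0000 + 2.3517) = (3.3585, 2.3517)
link 1: phi[1] = 35 + 160 = 195 deg
  cos(195 deg) = -0.9659, sin(195 deg) = -0.2588
  joint[2] = (3.3585, 2.3517) + 5.6 * (-0.9659, -0.2588) = (3.3585 + -5.4092, 2.3517 + -1.4494) = (-2.0507, 0.9023)
End effector: (-2.0507, 0.9023)

Answer: -2.0507 0.9023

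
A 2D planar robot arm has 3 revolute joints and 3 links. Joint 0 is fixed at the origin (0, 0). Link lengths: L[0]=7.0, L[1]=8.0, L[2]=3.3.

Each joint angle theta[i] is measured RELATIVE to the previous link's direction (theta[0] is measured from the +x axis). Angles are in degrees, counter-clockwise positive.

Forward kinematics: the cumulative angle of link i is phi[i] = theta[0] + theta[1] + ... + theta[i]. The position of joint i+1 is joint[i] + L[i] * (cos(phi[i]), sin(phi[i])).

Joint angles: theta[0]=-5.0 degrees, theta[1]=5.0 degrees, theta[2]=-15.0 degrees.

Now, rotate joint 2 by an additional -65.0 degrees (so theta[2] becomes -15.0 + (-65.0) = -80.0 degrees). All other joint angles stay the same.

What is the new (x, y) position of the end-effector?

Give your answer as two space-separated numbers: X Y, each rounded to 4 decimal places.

joint[0] = (0.0000, 0.0000)  (base)
link 0: phi[0] = -5 = -5 deg
  cos(-5 deg) = 0.9962, sin(-5 deg) = -0.0872
  joint[1] = (0.0000, 0.0000) + 7 * (0.9962, -0.0872) = (0.0000 + 6.9734, 0.0000 + -0.6101) = (6.9734, -0.6101)
link 1: phi[1] = -5 + 5 = 0 deg
  cos(0 deg) = 1.0000, sin(0 deg) = 0.0000
  joint[2] = (6.9734, -0.6101) + 8 * (1.0000, 0.0000) = (6.9734 + 8.0000, -0.6101 + 0.0000) = (14.9734, -0.6101)
link 2: phi[2] = -5 + 5 + -80 = -80 deg
  cos(-80 deg) = 0.1736, sin(-80 deg) = -0.9848
  joint[3] = (14.9734, -0.6101) + 3.3 * (0.1736, -0.9848) = (14.9734 + 0.5730, -0.6101 + -3.2499) = (15.5464, -3.8600)
End effector: (15.5464, -3.8600)

Answer: 15.5464 -3.8600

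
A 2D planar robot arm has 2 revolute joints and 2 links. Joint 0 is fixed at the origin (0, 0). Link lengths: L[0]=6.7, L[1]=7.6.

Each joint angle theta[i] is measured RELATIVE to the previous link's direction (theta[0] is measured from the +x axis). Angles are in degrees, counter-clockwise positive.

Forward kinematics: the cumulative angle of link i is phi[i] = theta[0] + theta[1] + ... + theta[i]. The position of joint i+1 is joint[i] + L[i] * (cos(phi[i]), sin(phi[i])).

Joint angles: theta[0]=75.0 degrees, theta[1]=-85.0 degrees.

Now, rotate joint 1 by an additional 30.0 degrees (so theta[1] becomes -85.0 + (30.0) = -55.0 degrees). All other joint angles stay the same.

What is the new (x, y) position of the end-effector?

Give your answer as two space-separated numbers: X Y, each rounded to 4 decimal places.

Answer: 8.8758 9.0711

Derivation:
joint[0] = (0.0000, 0.0000)  (base)
link 0: phi[0] = 75 = 75 deg
  cos(75 deg) = 0.2588, sin(75 deg) = 0.9659
  joint[1] = (0.0000, 0.0000) + 6.7 * (0.2588, 0.9659) = (0.0000 + 1.7341, 0.0000 + 6.4717) = (1.7341, 6.4717)
link 1: phi[1] = 75 + -55 = 20 deg
  cos(20 deg) = 0.9397, sin(20 deg) = 0.3420
  joint[2] = (1.7341, 6.4717) + 7.6 * (0.9397, 0.3420) = (1.7341 + 7.1417, 6.4717 + 2.5994) = (8.8758, 9.0711)
End effector: (8.8758, 9.0711)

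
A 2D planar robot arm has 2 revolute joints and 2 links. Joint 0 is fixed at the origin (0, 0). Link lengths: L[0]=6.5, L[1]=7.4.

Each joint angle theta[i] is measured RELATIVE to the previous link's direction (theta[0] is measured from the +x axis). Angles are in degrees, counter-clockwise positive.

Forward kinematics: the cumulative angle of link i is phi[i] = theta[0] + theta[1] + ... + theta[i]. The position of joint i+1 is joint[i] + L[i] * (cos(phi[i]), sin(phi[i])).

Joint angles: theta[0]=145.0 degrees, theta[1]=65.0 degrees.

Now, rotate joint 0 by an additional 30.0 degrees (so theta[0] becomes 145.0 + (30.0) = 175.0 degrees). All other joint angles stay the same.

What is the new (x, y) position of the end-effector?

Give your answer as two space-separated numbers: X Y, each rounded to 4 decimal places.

Answer: -10.1753 -5.8421

Derivation:
joint[0] = (0.0000, 0.0000)  (base)
link 0: phi[0] = 175 = 175 deg
  cos(175 deg) = -0.9962, sin(175 deg) = 0.0872
  joint[1] = (0.0000, 0.0000) + 6.5 * (-0.9962, 0.0872) = (0.0000 + -6.4753, 0.0000 + 0.5665) = (-6.4753, 0.5665)
link 1: phi[1] = 175 + 65 = 240 deg
  cos(240 deg) = -0.5000, sin(240 deg) = -0.8660
  joint[2] = (-6.4753, 0.5665) + 7.4 * (-0.5000, -0.8660) = (-6.4753 + -3.7000, 0.5665 + -6.4086) = (-10.1753, -5.8421)
End effector: (-10.1753, -5.8421)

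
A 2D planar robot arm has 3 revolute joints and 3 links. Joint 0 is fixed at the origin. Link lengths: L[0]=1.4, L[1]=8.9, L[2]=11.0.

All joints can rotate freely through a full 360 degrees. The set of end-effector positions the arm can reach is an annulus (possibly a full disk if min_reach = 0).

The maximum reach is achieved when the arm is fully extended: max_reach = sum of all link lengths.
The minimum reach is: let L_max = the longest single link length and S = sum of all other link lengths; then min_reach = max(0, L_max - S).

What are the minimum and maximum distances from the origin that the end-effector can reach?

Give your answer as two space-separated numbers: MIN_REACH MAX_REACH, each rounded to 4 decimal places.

Answer: 0.7000 21.3000

Derivation:
Link lengths: [1.4, 8.9, 11.0]
max_reach = 1.4 + 8.9 + 11 = 21.3
L_max = max([1.4, 8.9, 11.0]) = 11
S (sum of others) = 21.3 - 11 = 10.3
min_reach = max(0, 11 - 10.3) = max(0, 0.7) = 0.7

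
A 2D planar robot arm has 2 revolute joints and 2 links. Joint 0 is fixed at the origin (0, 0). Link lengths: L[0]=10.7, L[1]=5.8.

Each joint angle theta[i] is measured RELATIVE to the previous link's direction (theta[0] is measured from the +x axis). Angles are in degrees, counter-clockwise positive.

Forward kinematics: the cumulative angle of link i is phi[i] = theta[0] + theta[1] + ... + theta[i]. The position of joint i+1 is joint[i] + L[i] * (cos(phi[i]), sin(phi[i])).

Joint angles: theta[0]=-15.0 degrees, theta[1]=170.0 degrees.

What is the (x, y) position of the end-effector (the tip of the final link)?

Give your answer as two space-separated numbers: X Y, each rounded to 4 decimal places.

joint[0] = (0.0000, 0.0000)  (base)
link 0: phi[0] = -15 = -15 deg
  cos(-15 deg) = 0.9659, sin(-15 deg) = -0.2588
  joint[1] = (0.0000, 0.0000) + 10.7 * (0.9659, -0.2588) = (0.0000 + 10.3354, 0.0000 + -2.7694) = (10.3354, -2.7694)
link 1: phi[1] = -15 + 170 = 155 deg
  cos(155 deg) = -0.9063, sin(155 deg) = 0.4226
  joint[2] = (10.3354, -2.7694) + 5.8 * (-0.9063, 0.4226) = (10.3354 + -5.2566, -2.7694 + 2.4512) = (5.0788, -0.3182)
End effector: (5.0788, -0.3182)

Answer: 5.0788 -0.3182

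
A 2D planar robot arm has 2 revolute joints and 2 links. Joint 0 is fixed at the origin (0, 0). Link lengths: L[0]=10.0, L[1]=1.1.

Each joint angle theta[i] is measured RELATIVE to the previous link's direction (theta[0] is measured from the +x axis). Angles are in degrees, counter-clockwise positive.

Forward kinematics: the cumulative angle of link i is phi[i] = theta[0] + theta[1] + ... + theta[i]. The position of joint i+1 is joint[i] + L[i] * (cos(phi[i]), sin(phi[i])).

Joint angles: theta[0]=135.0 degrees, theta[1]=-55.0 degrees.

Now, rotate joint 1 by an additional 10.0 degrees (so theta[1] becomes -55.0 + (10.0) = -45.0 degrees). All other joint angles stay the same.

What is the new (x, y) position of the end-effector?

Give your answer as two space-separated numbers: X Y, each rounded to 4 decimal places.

joint[0] = (0.0000, 0.0000)  (base)
link 0: phi[0] = 135 = 135 deg
  cos(135 deg) = -0.7071, sin(135 deg) = 0.7071
  joint[1] = (0.0000, 0.0000) + 10 * (-0.7071, 0.7071) = (0.0000 + -7.0711, 0.0000 + 7.0711) = (-7.0711, 7.0711)
link 1: phi[1] = 135 + -45 = 90 deg
  cos(90 deg) = 0.0000, sin(90 deg) = 1.0000
  joint[2] = (-7.0711, 7.0711) + 1.1 * (0.0000, 1.0000) = (-7.0711 + 0.0000, 7.0711 + 1.1000) = (-7.0711, 8.1711)
End effector: (-7.0711, 8.1711)

Answer: -7.0711 8.1711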